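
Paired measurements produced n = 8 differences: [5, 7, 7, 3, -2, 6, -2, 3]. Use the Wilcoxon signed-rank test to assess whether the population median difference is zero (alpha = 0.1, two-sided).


Step 1: Drop any zero differences (none here) and take |d_i|.
|d| = [5, 7, 7, 3, 2, 6, 2, 3]
Step 2: Midrank |d_i| (ties get averaged ranks).
ranks: |5|->5, |7|->7.5, |7|->7.5, |3|->3.5, |2|->1.5, |6|->6, |2|->1.5, |3|->3.5
Step 3: Attach original signs; sum ranks with positive sign and with negative sign.
W+ = 5 + 7.5 + 7.5 + 3.5 + 6 + 3.5 = 33
W- = 1.5 + 1.5 = 3
(Check: W+ + W- = 36 should equal n(n+1)/2 = 36.)
Step 4: Test statistic W = min(W+, W-) = 3.
Step 5: Ties in |d|, so use the tie-corrected normal approximation.
        E[W] = n(n+1)/4 = 8*9/4 = 18.
        Tie groups: |d|=2 (t=2), |d|=3 (t=2), |d|=7 (t=2); sum(t^3 - t) = 18.
        Var[W] = n(n+1)(2n+1)/24 - sum(t^3-t)/48 = 1224/24 - 18/48 = 50.625.
        z = (W - E[W]) / sqrt(Var[W]) = (3 - 18) / 7.1151 = -2.1082.
        Two-sided p = 2*Phi(z) = 0.035015.
Step 6: alpha = 0.1. reject H0.

W+ = 33, W- = 3, W = min = 3, p = 0.035015, reject H0.


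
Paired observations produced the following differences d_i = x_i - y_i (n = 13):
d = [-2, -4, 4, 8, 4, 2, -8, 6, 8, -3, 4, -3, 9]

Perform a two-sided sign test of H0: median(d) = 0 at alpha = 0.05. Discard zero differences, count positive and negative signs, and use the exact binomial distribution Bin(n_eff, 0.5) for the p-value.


Step 1: Discard zero differences. Original n = 13; n_eff = number of nonzero differences = 13.
Nonzero differences (with sign): -2, -4, +4, +8, +4, +2, -8, +6, +8, -3, +4, -3, +9
Step 2: Count signs: positive = 8, negative = 5.
Step 3: Under H0: P(positive) = 0.5, so the number of positives S ~ Bin(13, 0.5).
Step 4: Two-sided exact p-value = sum of Bin(13,0.5) probabilities at or below the observed probability = 0.581055.
Step 5: alpha = 0.05. fail to reject H0.

n_eff = 13, pos = 8, neg = 5, p = 0.581055, fail to reject H0.


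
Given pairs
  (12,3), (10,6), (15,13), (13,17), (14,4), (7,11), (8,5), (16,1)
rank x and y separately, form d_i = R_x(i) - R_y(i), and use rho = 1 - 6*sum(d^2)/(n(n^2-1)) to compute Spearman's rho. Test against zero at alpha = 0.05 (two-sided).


Step 1: Rank x and y separately (midranks; no ties here).
rank(x): 12->4, 10->3, 15->7, 13->5, 14->6, 7->1, 8->2, 16->8
rank(y): 3->2, 6->5, 13->7, 17->8, 4->3, 11->6, 5->4, 1->1
Step 2: d_i = R_x(i) - R_y(i); compute d_i^2.
  (4-2)^2=4, (3-5)^2=4, (7-7)^2=0, (5-8)^2=9, (6-3)^2=9, (1-6)^2=25, (2-4)^2=4, (8-1)^2=49
sum(d^2) = 104.
Step 3: rho = 1 - 6*104 / (8*(8^2 - 1)) = 1 - 624/504 = -0.238095.
Step 4: Under H0, t = rho * sqrt((n-2)/(1-rho^2)) = -0.6005 ~ t(6).
Step 5: Two-sided p-value from the t-distribution with 6 df = 0.570156.
Step 6: alpha = 0.05. fail to reject H0.

rho = -0.2381, p = 0.570156, fail to reject H0 at alpha = 0.05.


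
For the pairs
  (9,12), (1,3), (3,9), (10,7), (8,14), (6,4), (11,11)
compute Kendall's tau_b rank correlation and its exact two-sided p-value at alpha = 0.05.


Step 1: Enumerate the 21 unordered pairs (i,j) with i<j and classify each by sign(x_j-x_i) * sign(y_j-y_i).
  (1,2):dx=-8,dy=-9->C; (1,3):dx=-6,dy=-3->C; (1,4):dx=+1,dy=-5->D; (1,5):dx=-1,dy=+2->D
  (1,6):dx=-3,dy=-8->C; (1,7):dx=+2,dy=-1->D; (2,3):dx=+2,dy=+6->C; (2,4):dx=+9,dy=+4->C
  (2,5):dx=+7,dy=+11->C; (2,6):dx=+5,dy=+1->C; (2,7):dx=+10,dy=+8->C; (3,4):dx=+7,dy=-2->D
  (3,5):dx=+5,dy=+5->C; (3,6):dx=+3,dy=-5->D; (3,7):dx=+8,dy=+2->C; (4,5):dx=-2,dy=+7->D
  (4,6):dx=-4,dy=-3->C; (4,7):dx=+1,dy=+4->C; (5,6):dx=-2,dy=-10->C; (5,7):dx=+3,dy=-3->D
  (6,7):dx=+5,dy=+7->C
Step 2: C = 14, D = 7, total pairs = 21.
Step 3: tau = (C - D)/(n(n-1)/2) = (14 - 7)/21 = 0.333333.
Step 4: Exact two-sided p-value (enumerate n! = 5040 permutations of y under H0): p = 0.381349.
Step 5: alpha = 0.05. fail to reject H0.

tau_b = 0.3333 (C=14, D=7), p = 0.381349, fail to reject H0.


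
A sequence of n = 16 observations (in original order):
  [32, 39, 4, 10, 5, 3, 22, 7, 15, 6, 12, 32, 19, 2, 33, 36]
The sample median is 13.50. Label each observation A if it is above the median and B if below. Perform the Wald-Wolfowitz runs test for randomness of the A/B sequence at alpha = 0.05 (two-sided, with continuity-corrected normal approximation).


Step 1: Compute median = 13.50; label A = above, B = below.
Labels in order: AABBBBABABBAABAA  (n_A = 8, n_B = 8)
Step 2: Count runs R = 9.
Step 3: Under H0 (random ordering), E[R] = 2*n_A*n_B/(n_A+n_B) + 1 = 2*8*8/16 + 1 = 9.0000.
        Var[R] = 2*n_A*n_B*(2*n_A*n_B - n_A - n_B) / ((n_A+n_B)^2 * (n_A+n_B-1)) = 14336/3840 = 3.7333.
        SD[R] = 1.9322.
Step 4: R = E[R], so z = 0 with no continuity correction.
Step 5: Two-sided p-value via normal approximation = 2*(1 - Phi(|z|)) = 1.000000.
Step 6: alpha = 0.05. fail to reject H0.

R = 9, z = 0.0000, p = 1.000000, fail to reject H0.


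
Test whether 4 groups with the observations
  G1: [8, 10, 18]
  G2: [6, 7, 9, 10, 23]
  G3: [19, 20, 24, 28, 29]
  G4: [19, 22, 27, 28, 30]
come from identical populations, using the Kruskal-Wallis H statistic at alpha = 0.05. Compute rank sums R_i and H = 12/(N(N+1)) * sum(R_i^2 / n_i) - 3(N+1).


Step 1: Combine all N = 18 observations and assign midranks.
sorted (value, group, rank): (6,G2,1), (7,G2,2), (8,G1,3), (9,G2,4), (10,G1,5.5), (10,G2,5.5), (18,G1,7), (19,G3,8.5), (19,G4,8.5), (20,G3,10), (22,G4,11), (23,G2,12), (24,G3,13), (27,G4,14), (28,G3,15.5), (28,G4,15.5), (29,G3,17), (30,G4,18)
Step 2: Sum ranks within each group.
R_1 = 15.5 (n_1 = 3)
R_2 = 24.5 (n_2 = 5)
R_3 = 64 (n_3 = 5)
R_4 = 67 (n_4 = 5)
Step 3: H = 12/(N(N+1)) * sum(R_i^2/n_i) - 3(N+1)
     = 12/(18*19) * (15.5^2/3 + 24.5^2/5 + 64^2/5 + 67^2/5) - 3*19
     = 0.035088 * 1917.13 - 57
     = 10.267836.
Step 4: Ties present; correction factor C = 1 - 18/(18^3 - 18) = 0.996904. Corrected H = 10.267836 / 0.996904 = 10.299724.
Step 5: Under H0, H ~ chi^2(3); p-value = 0.016183.
Step 6: alpha = 0.05. reject H0.

H = 10.2997, df = 3, p = 0.016183, reject H0.


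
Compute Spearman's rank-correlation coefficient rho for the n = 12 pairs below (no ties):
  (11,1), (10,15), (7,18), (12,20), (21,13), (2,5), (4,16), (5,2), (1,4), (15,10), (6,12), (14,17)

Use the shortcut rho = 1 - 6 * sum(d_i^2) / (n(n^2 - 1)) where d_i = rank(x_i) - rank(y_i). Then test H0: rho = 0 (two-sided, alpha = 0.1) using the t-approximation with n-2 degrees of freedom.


Step 1: Rank x and y separately (midranks; no ties here).
rank(x): 11->8, 10->7, 7->6, 12->9, 21->12, 2->2, 4->3, 5->4, 1->1, 15->11, 6->5, 14->10
rank(y): 1->1, 15->8, 18->11, 20->12, 13->7, 5->4, 16->9, 2->2, 4->3, 10->5, 12->6, 17->10
Step 2: d_i = R_x(i) - R_y(i); compute d_i^2.
  (8-1)^2=49, (7-8)^2=1, (6-11)^2=25, (9-12)^2=9, (12-7)^2=25, (2-4)^2=4, (3-9)^2=36, (4-2)^2=4, (1-3)^2=4, (11-5)^2=36, (5-6)^2=1, (10-10)^2=0
sum(d^2) = 194.
Step 3: rho = 1 - 6*194 / (12*(12^2 - 1)) = 1 - 1164/1716 = 0.321678.
Step 4: Under H0, t = rho * sqrt((n-2)/(1-rho^2)) = 1.0743 ~ t(10).
Step 5: Two-sided p-value from the t-distribution with 10 df = 0.307910.
Step 6: alpha = 0.1. fail to reject H0.

rho = 0.3217, p = 0.307910, fail to reject H0 at alpha = 0.1.


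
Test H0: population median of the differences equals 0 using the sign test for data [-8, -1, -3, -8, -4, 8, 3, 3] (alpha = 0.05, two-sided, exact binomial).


Step 1: Discard zero differences. Original n = 8; n_eff = number of nonzero differences = 8.
Nonzero differences (with sign): -8, -1, -3, -8, -4, +8, +3, +3
Step 2: Count signs: positive = 3, negative = 5.
Step 3: Under H0: P(positive) = 0.5, so the number of positives S ~ Bin(8, 0.5).
Step 4: Two-sided exact p-value = sum of Bin(8,0.5) probabilities at or below the observed probability = 0.726562.
Step 5: alpha = 0.05. fail to reject H0.

n_eff = 8, pos = 3, neg = 5, p = 0.726562, fail to reject H0.


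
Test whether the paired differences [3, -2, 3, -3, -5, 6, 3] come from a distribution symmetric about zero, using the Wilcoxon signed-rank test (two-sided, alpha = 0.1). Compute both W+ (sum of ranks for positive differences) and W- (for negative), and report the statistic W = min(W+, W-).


Step 1: Drop any zero differences (none here) and take |d_i|.
|d| = [3, 2, 3, 3, 5, 6, 3]
Step 2: Midrank |d_i| (ties get averaged ranks).
ranks: |3|->3.5, |2|->1, |3|->3.5, |3|->3.5, |5|->6, |6|->7, |3|->3.5
Step 3: Attach original signs; sum ranks with positive sign and with negative sign.
W+ = 3.5 + 3.5 + 7 + 3.5 = 17.5
W- = 1 + 3.5 + 6 = 10.5
(Check: W+ + W- = 28 should equal n(n+1)/2 = 28.)
Step 4: Test statistic W = min(W+, W-) = 10.5.
Step 5: Ties in |d|, so use the tie-corrected normal approximation.
        E[W] = n(n+1)/4 = 7*8/4 = 14.
        Tie groups: |d|=3 (t=4); sum(t^3 - t) = 60.
        Var[W] = n(n+1)(2n+1)/24 - sum(t^3-t)/48 = 840/24 - 60/48 = 33.75.
        z = (W - E[W]) / sqrt(Var[W]) = (10.5 - 14) / 5.8095 = -0.6025.
        Two-sided p = 2*Phi(z) = 0.546865.
Step 6: alpha = 0.1. fail to reject H0.

W+ = 17.5, W- = 10.5, W = min = 10.5, p = 0.546865, fail to reject H0.


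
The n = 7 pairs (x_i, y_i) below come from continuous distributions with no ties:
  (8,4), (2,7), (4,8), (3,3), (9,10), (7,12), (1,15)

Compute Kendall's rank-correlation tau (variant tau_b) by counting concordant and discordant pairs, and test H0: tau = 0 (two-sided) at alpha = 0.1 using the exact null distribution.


Step 1: Enumerate the 21 unordered pairs (i,j) with i<j and classify each by sign(x_j-x_i) * sign(y_j-y_i).
  (1,2):dx=-6,dy=+3->D; (1,3):dx=-4,dy=+4->D; (1,4):dx=-5,dy=-1->C; (1,5):dx=+1,dy=+6->C
  (1,6):dx=-1,dy=+8->D; (1,7):dx=-7,dy=+11->D; (2,3):dx=+2,dy=+1->C; (2,4):dx=+1,dy=-4->D
  (2,5):dx=+7,dy=+3->C; (2,6):dx=+5,dy=+5->C; (2,7):dx=-1,dy=+8->D; (3,4):dx=-1,dy=-5->C
  (3,5):dx=+5,dy=+2->C; (3,6):dx=+3,dy=+4->C; (3,7):dx=-3,dy=+7->D; (4,5):dx=+6,dy=+7->C
  (4,6):dx=+4,dy=+9->C; (4,7):dx=-2,dy=+12->D; (5,6):dx=-2,dy=+2->D; (5,7):dx=-8,dy=+5->D
  (6,7):dx=-6,dy=+3->D
Step 2: C = 10, D = 11, total pairs = 21.
Step 3: tau = (C - D)/(n(n-1)/2) = (10 - 11)/21 = -0.047619.
Step 4: Exact two-sided p-value (enumerate n! = 5040 permutations of y under H0): p = 1.000000.
Step 5: alpha = 0.1. fail to reject H0.

tau_b = -0.0476 (C=10, D=11), p = 1.000000, fail to reject H0.


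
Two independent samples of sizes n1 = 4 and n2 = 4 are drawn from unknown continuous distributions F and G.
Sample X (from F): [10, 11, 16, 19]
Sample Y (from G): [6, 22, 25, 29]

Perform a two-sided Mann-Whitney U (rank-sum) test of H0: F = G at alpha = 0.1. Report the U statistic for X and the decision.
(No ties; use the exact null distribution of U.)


Step 1: Combine and sort all 8 observations; assign midranks.
sorted (value, group): (6,Y), (10,X), (11,X), (16,X), (19,X), (22,Y), (25,Y), (29,Y)
ranks: 6->1, 10->2, 11->3, 16->4, 19->5, 22->6, 25->7, 29->8
Step 2: Rank sum for X: R1 = 2 + 3 + 4 + 5 = 14.
Step 3: U_X = R1 - n1(n1+1)/2 = 14 - 4*5/2 = 14 - 10 = 4.
       U_Y = n1*n2 - U_X = 16 - 4 = 12.
Step 4: No ties, so the exact null distribution of U (based on enumerating the C(8,4) = 70 equally likely rank assignments) gives the two-sided p-value.
Step 5: p-value = 0.342857; compare to alpha = 0.1. fail to reject H0.

U_X = 4, p = 0.342857, fail to reject H0 at alpha = 0.1.


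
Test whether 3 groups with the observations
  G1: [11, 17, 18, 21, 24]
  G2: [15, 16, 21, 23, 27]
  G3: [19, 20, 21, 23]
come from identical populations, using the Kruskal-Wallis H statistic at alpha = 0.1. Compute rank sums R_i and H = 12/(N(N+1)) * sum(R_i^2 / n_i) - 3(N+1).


Step 1: Combine all N = 14 observations and assign midranks.
sorted (value, group, rank): (11,G1,1), (15,G2,2), (16,G2,3), (17,G1,4), (18,G1,5), (19,G3,6), (20,G3,7), (21,G1,9), (21,G2,9), (21,G3,9), (23,G2,11.5), (23,G3,11.5), (24,G1,13), (27,G2,14)
Step 2: Sum ranks within each group.
R_1 = 32 (n_1 = 5)
R_2 = 39.5 (n_2 = 5)
R_3 = 33.5 (n_3 = 4)
Step 3: H = 12/(N(N+1)) * sum(R_i^2/n_i) - 3(N+1)
     = 12/(14*15) * (32^2/5 + 39.5^2/5 + 33.5^2/4) - 3*15
     = 0.057143 * 797.413 - 45
     = 0.566429.
Step 4: Ties present; correction factor C = 1 - 30/(14^3 - 14) = 0.989011. Corrected H = 0.566429 / 0.989011 = 0.572722.
Step 5: Under H0, H ~ chi^2(2); p-value = 0.750991.
Step 6: alpha = 0.1. fail to reject H0.

H = 0.5727, df = 2, p = 0.750991, fail to reject H0.


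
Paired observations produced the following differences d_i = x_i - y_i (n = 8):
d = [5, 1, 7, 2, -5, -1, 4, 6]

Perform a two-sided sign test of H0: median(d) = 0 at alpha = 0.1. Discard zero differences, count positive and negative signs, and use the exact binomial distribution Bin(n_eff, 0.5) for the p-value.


Step 1: Discard zero differences. Original n = 8; n_eff = number of nonzero differences = 8.
Nonzero differences (with sign): +5, +1, +7, +2, -5, -1, +4, +6
Step 2: Count signs: positive = 6, negative = 2.
Step 3: Under H0: P(positive) = 0.5, so the number of positives S ~ Bin(8, 0.5).
Step 4: Two-sided exact p-value = sum of Bin(8,0.5) probabilities at or below the observed probability = 0.289062.
Step 5: alpha = 0.1. fail to reject H0.

n_eff = 8, pos = 6, neg = 2, p = 0.289062, fail to reject H0.


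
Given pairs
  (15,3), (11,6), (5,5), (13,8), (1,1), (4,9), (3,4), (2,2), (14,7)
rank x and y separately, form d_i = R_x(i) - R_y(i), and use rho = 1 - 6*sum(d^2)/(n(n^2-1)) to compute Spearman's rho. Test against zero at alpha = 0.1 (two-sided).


Step 1: Rank x and y separately (midranks; no ties here).
rank(x): 15->9, 11->6, 5->5, 13->7, 1->1, 4->4, 3->3, 2->2, 14->8
rank(y): 3->3, 6->6, 5->5, 8->8, 1->1, 9->9, 4->4, 2->2, 7->7
Step 2: d_i = R_x(i) - R_y(i); compute d_i^2.
  (9-3)^2=36, (6-6)^2=0, (5-5)^2=0, (7-8)^2=1, (1-1)^2=0, (4-9)^2=25, (3-4)^2=1, (2-2)^2=0, (8-7)^2=1
sum(d^2) = 64.
Step 3: rho = 1 - 6*64 / (9*(9^2 - 1)) = 1 - 384/720 = 0.466667.
Step 4: Under H0, t = rho * sqrt((n-2)/(1-rho^2)) = 1.3960 ~ t(7).
Step 5: Two-sided p-value from the t-distribution with 7 df = 0.205386.
Step 6: alpha = 0.1. fail to reject H0.

rho = 0.4667, p = 0.205386, fail to reject H0 at alpha = 0.1.


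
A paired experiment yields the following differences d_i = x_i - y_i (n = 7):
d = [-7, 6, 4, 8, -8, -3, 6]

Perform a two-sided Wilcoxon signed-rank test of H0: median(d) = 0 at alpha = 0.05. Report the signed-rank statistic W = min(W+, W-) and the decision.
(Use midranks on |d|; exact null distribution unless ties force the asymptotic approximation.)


Step 1: Drop any zero differences (none here) and take |d_i|.
|d| = [7, 6, 4, 8, 8, 3, 6]
Step 2: Midrank |d_i| (ties get averaged ranks).
ranks: |7|->5, |6|->3.5, |4|->2, |8|->6.5, |8|->6.5, |3|->1, |6|->3.5
Step 3: Attach original signs; sum ranks with positive sign and with negative sign.
W+ = 3.5 + 2 + 6.5 + 3.5 = 15.5
W- = 5 + 6.5 + 1 = 12.5
(Check: W+ + W- = 28 should equal n(n+1)/2 = 28.)
Step 4: Test statistic W = min(W+, W-) = 12.5.
Step 5: Ties in |d|, so use the tie-corrected normal approximation.
        E[W] = n(n+1)/4 = 7*8/4 = 14.
        Tie groups: |d|=6 (t=2), |d|=8 (t=2); sum(t^3 - t) = 12.
        Var[W] = n(n+1)(2n+1)/24 - sum(t^3-t)/48 = 840/24 - 12/48 = 34.75.
        z = (W - E[W]) / sqrt(Var[W]) = (12.5 - 14) / 5.8949 = -0.2545.
        Two-sided p = 2*Phi(z) = 0.799143.
Step 6: alpha = 0.05. fail to reject H0.

W+ = 15.5, W- = 12.5, W = min = 12.5, p = 0.799143, fail to reject H0.


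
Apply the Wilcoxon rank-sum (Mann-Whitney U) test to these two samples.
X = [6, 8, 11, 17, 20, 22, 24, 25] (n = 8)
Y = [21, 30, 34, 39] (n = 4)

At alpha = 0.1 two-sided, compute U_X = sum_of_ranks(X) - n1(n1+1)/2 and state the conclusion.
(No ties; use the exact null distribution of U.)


Step 1: Combine and sort all 12 observations; assign midranks.
sorted (value, group): (6,X), (8,X), (11,X), (17,X), (20,X), (21,Y), (22,X), (24,X), (25,X), (30,Y), (34,Y), (39,Y)
ranks: 6->1, 8->2, 11->3, 17->4, 20->5, 21->6, 22->7, 24->8, 25->9, 30->10, 34->11, 39->12
Step 2: Rank sum for X: R1 = 1 + 2 + 3 + 4 + 5 + 7 + 8 + 9 = 39.
Step 3: U_X = R1 - n1(n1+1)/2 = 39 - 8*9/2 = 39 - 36 = 3.
       U_Y = n1*n2 - U_X = 32 - 3 = 29.
Step 4: No ties, so the exact null distribution of U (based on enumerating the C(12,8) = 495 equally likely rank assignments) gives the two-sided p-value.
Step 5: p-value = 0.028283; compare to alpha = 0.1. reject H0.

U_X = 3, p = 0.028283, reject H0 at alpha = 0.1.


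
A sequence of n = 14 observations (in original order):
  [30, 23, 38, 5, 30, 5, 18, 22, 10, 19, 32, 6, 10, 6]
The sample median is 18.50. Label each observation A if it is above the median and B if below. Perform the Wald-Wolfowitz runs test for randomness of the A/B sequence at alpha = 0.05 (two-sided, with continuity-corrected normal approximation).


Step 1: Compute median = 18.50; label A = above, B = below.
Labels in order: AAABABBABAABBB  (n_A = 7, n_B = 7)
Step 2: Count runs R = 8.
Step 3: Under H0 (random ordering), E[R] = 2*n_A*n_B/(n_A+n_B) + 1 = 2*7*7/14 + 1 = 8.0000.
        Var[R] = 2*n_A*n_B*(2*n_A*n_B - n_A - n_B) / ((n_A+n_B)^2 * (n_A+n_B-1)) = 8232/2548 = 3.2308.
        SD[R] = 1.7974.
Step 4: R = E[R], so z = 0 with no continuity correction.
Step 5: Two-sided p-value via normal approximation = 2*(1 - Phi(|z|)) = 1.000000.
Step 6: alpha = 0.05. fail to reject H0.

R = 8, z = 0.0000, p = 1.000000, fail to reject H0.


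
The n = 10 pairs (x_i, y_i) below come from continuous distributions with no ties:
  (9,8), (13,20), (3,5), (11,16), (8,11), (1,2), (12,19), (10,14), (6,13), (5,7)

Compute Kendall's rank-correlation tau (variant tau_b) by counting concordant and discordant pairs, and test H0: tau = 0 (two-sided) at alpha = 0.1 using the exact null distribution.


Step 1: Enumerate the 45 unordered pairs (i,j) with i<j and classify each by sign(x_j-x_i) * sign(y_j-y_i).
  (1,2):dx=+4,dy=+12->C; (1,3):dx=-6,dy=-3->C; (1,4):dx=+2,dy=+8->C; (1,5):dx=-1,dy=+3->D
  (1,6):dx=-8,dy=-6->C; (1,7):dx=+3,dy=+11->C; (1,8):dx=+1,dy=+6->C; (1,9):dx=-3,dy=+5->D
  (1,10):dx=-4,dy=-1->C; (2,3):dx=-10,dy=-15->C; (2,4):dx=-2,dy=-4->C; (2,5):dx=-5,dy=-9->C
  (2,6):dx=-12,dy=-18->C; (2,7):dx=-1,dy=-1->C; (2,8):dx=-3,dy=-6->C; (2,9):dx=-7,dy=-7->C
  (2,10):dx=-8,dy=-13->C; (3,4):dx=+8,dy=+11->C; (3,5):dx=+5,dy=+6->C; (3,6):dx=-2,dy=-3->C
  (3,7):dx=+9,dy=+14->C; (3,8):dx=+7,dy=+9->C; (3,9):dx=+3,dy=+8->C; (3,10):dx=+2,dy=+2->C
  (4,5):dx=-3,dy=-5->C; (4,6):dx=-10,dy=-14->C; (4,7):dx=+1,dy=+3->C; (4,8):dx=-1,dy=-2->C
  (4,9):dx=-5,dy=-3->C; (4,10):dx=-6,dy=-9->C; (5,6):dx=-7,dy=-9->C; (5,7):dx=+4,dy=+8->C
  (5,8):dx=+2,dy=+3->C; (5,9):dx=-2,dy=+2->D; (5,10):dx=-3,dy=-4->C; (6,7):dx=+11,dy=+17->C
  (6,8):dx=+9,dy=+12->C; (6,9):dx=+5,dy=+11->C; (6,10):dx=+4,dy=+5->C; (7,8):dx=-2,dy=-5->C
  (7,9):dx=-6,dy=-6->C; (7,10):dx=-7,dy=-12->C; (8,9):dx=-4,dy=-1->C; (8,10):dx=-5,dy=-7->C
  (9,10):dx=-1,dy=-6->C
Step 2: C = 42, D = 3, total pairs = 45.
Step 3: tau = (C - D)/(n(n-1)/2) = (42 - 3)/45 = 0.866667.
Step 4: Exact two-sided p-value (enumerate n! = 3628800 permutations of y under H0): p = 0.000115.
Step 5: alpha = 0.1. reject H0.

tau_b = 0.8667 (C=42, D=3), p = 0.000115, reject H0.


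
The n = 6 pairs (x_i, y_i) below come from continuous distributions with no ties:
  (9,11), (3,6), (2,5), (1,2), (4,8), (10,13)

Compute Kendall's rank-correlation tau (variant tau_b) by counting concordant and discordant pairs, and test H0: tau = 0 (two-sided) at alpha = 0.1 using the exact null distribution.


Step 1: Enumerate the 15 unordered pairs (i,j) with i<j and classify each by sign(x_j-x_i) * sign(y_j-y_i).
  (1,2):dx=-6,dy=-5->C; (1,3):dx=-7,dy=-6->C; (1,4):dx=-8,dy=-9->C; (1,5):dx=-5,dy=-3->C
  (1,6):dx=+1,dy=+2->C; (2,3):dx=-1,dy=-1->C; (2,4):dx=-2,dy=-4->C; (2,5):dx=+1,dy=+2->C
  (2,6):dx=+7,dy=+7->C; (3,4):dx=-1,dy=-3->C; (3,5):dx=+2,dy=+3->C; (3,6):dx=+8,dy=+8->C
  (4,5):dx=+3,dy=+6->C; (4,6):dx=+9,dy=+11->C; (5,6):dx=+6,dy=+5->C
Step 2: C = 15, D = 0, total pairs = 15.
Step 3: tau = (C - D)/(n(n-1)/2) = (15 - 0)/15 = 1.000000.
Step 4: Exact two-sided p-value (enumerate n! = 720 permutations of y under H0): p = 0.002778.
Step 5: alpha = 0.1. reject H0.

tau_b = 1.0000 (C=15, D=0), p = 0.002778, reject H0.


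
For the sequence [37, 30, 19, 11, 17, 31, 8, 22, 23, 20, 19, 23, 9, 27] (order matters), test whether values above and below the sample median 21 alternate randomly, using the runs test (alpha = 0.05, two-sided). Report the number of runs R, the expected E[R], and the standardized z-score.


Step 1: Compute median = 21; label A = above, B = below.
Labels in order: AABBBABAABBABA  (n_A = 7, n_B = 7)
Step 2: Count runs R = 9.
Step 3: Under H0 (random ordering), E[R] = 2*n_A*n_B/(n_A+n_B) + 1 = 2*7*7/14 + 1 = 8.0000.
        Var[R] = 2*n_A*n_B*(2*n_A*n_B - n_A - n_B) / ((n_A+n_B)^2 * (n_A+n_B-1)) = 8232/2548 = 3.2308.
        SD[R] = 1.7974.
Step 4: Continuity-corrected z = (R - 0.5 - E[R]) / SD[R] = (9 - 0.5 - 8.0000) / 1.7974 = 0.2782.
Step 5: Two-sided p-value via normal approximation = 2*(1 - Phi(|z|)) = 0.780879.
Step 6: alpha = 0.05. fail to reject H0.

R = 9, z = 0.2782, p = 0.780879, fail to reject H0.


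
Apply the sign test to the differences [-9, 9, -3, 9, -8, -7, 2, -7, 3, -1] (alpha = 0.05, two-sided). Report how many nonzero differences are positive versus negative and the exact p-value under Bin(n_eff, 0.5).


Step 1: Discard zero differences. Original n = 10; n_eff = number of nonzero differences = 10.
Nonzero differences (with sign): -9, +9, -3, +9, -8, -7, +2, -7, +3, -1
Step 2: Count signs: positive = 4, negative = 6.
Step 3: Under H0: P(positive) = 0.5, so the number of positives S ~ Bin(10, 0.5).
Step 4: Two-sided exact p-value = sum of Bin(10,0.5) probabilities at or below the observed probability = 0.753906.
Step 5: alpha = 0.05. fail to reject H0.

n_eff = 10, pos = 4, neg = 6, p = 0.753906, fail to reject H0.


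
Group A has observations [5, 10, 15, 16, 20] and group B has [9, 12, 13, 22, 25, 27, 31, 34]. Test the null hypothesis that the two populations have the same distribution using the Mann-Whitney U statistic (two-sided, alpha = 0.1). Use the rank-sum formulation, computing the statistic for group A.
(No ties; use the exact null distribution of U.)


Step 1: Combine and sort all 13 observations; assign midranks.
sorted (value, group): (5,X), (9,Y), (10,X), (12,Y), (13,Y), (15,X), (16,X), (20,X), (22,Y), (25,Y), (27,Y), (31,Y), (34,Y)
ranks: 5->1, 9->2, 10->3, 12->4, 13->5, 15->6, 16->7, 20->8, 22->9, 25->10, 27->11, 31->12, 34->13
Step 2: Rank sum for X: R1 = 1 + 3 + 6 + 7 + 8 = 25.
Step 3: U_X = R1 - n1(n1+1)/2 = 25 - 5*6/2 = 25 - 15 = 10.
       U_Y = n1*n2 - U_X = 40 - 10 = 30.
Step 4: No ties, so the exact null distribution of U (based on enumerating the C(13,5) = 1287 equally likely rank assignments) gives the two-sided p-value.
Step 5: p-value = 0.170940; compare to alpha = 0.1. fail to reject H0.

U_X = 10, p = 0.170940, fail to reject H0 at alpha = 0.1.


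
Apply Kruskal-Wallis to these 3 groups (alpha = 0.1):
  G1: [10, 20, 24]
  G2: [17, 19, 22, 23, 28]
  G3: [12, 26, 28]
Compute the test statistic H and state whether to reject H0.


Step 1: Combine all N = 11 observations and assign midranks.
sorted (value, group, rank): (10,G1,1), (12,G3,2), (17,G2,3), (19,G2,4), (20,G1,5), (22,G2,6), (23,G2,7), (24,G1,8), (26,G3,9), (28,G2,10.5), (28,G3,10.5)
Step 2: Sum ranks within each group.
R_1 = 14 (n_1 = 3)
R_2 = 30.5 (n_2 = 5)
R_3 = 21.5 (n_3 = 3)
Step 3: H = 12/(N(N+1)) * sum(R_i^2/n_i) - 3(N+1)
     = 12/(11*12) * (14^2/3 + 30.5^2/5 + 21.5^2/3) - 3*12
     = 0.090909 * 405.467 - 36
     = 0.860606.
Step 4: Ties present; correction factor C = 1 - 6/(11^3 - 11) = 0.995455. Corrected H = 0.860606 / 0.995455 = 0.864536.
Step 5: Under H0, H ~ chi^2(2); p-value = 0.649035.
Step 6: alpha = 0.1. fail to reject H0.

H = 0.8645, df = 2, p = 0.649035, fail to reject H0.


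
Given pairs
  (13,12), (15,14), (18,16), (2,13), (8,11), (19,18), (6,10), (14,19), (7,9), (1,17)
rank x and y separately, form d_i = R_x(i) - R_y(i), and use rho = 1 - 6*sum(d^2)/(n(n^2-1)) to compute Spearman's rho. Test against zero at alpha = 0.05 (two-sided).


Step 1: Rank x and y separately (midranks; no ties here).
rank(x): 13->6, 15->8, 18->9, 2->2, 8->5, 19->10, 6->3, 14->7, 7->4, 1->1
rank(y): 12->4, 14->6, 16->7, 13->5, 11->3, 18->9, 10->2, 19->10, 9->1, 17->8
Step 2: d_i = R_x(i) - R_y(i); compute d_i^2.
  (6-4)^2=4, (8-6)^2=4, (9-7)^2=4, (2-5)^2=9, (5-3)^2=4, (10-9)^2=1, (3-2)^2=1, (7-10)^2=9, (4-1)^2=9, (1-8)^2=49
sum(d^2) = 94.
Step 3: rho = 1 - 6*94 / (10*(10^2 - 1)) = 1 - 564/990 = 0.430303.
Step 4: Under H0, t = rho * sqrt((n-2)/(1-rho^2)) = 1.3483 ~ t(8).
Step 5: Two-sided p-value from the t-distribution with 8 df = 0.214492.
Step 6: alpha = 0.05. fail to reject H0.

rho = 0.4303, p = 0.214492, fail to reject H0 at alpha = 0.05.


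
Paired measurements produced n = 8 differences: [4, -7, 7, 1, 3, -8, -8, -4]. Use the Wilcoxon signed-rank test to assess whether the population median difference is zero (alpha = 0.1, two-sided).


Step 1: Drop any zero differences (none here) and take |d_i|.
|d| = [4, 7, 7, 1, 3, 8, 8, 4]
Step 2: Midrank |d_i| (ties get averaged ranks).
ranks: |4|->3.5, |7|->5.5, |7|->5.5, |1|->1, |3|->2, |8|->7.5, |8|->7.5, |4|->3.5
Step 3: Attach original signs; sum ranks with positive sign and with negative sign.
W+ = 3.5 + 5.5 + 1 + 2 = 12
W- = 5.5 + 7.5 + 7.5 + 3.5 = 24
(Check: W+ + W- = 36 should equal n(n+1)/2 = 36.)
Step 4: Test statistic W = min(W+, W-) = 12.
Step 5: Ties in |d|, so use the tie-corrected normal approximation.
        E[W] = n(n+1)/4 = 8*9/4 = 18.
        Tie groups: |d|=4 (t=2), |d|=7 (t=2), |d|=8 (t=2); sum(t^3 - t) = 18.
        Var[W] = n(n+1)(2n+1)/24 - sum(t^3-t)/48 = 1224/24 - 18/48 = 50.625.
        z = (W - E[W]) / sqrt(Var[W]) = (12 - 18) / 7.1151 = -0.8433.
        Two-sided p = 2*Phi(z) = 0.399075.
Step 6: alpha = 0.1. fail to reject H0.

W+ = 12, W- = 24, W = min = 12, p = 0.399075, fail to reject H0.


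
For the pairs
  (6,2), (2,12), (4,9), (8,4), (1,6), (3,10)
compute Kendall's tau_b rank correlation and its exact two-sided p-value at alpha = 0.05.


Step 1: Enumerate the 15 unordered pairs (i,j) with i<j and classify each by sign(x_j-x_i) * sign(y_j-y_i).
  (1,2):dx=-4,dy=+10->D; (1,3):dx=-2,dy=+7->D; (1,4):dx=+2,dy=+2->C; (1,5):dx=-5,dy=+4->D
  (1,6):dx=-3,dy=+8->D; (2,3):dx=+2,dy=-3->D; (2,4):dx=+6,dy=-8->D; (2,5):dx=-1,dy=-6->C
  (2,6):dx=+1,dy=-2->D; (3,4):dx=+4,dy=-5->D; (3,5):dx=-3,dy=-3->C; (3,6):dx=-1,dy=+1->D
  (4,5):dx=-7,dy=+2->D; (4,6):dx=-5,dy=+6->D; (5,6):dx=+2,dy=+4->C
Step 2: C = 4, D = 11, total pairs = 15.
Step 3: tau = (C - D)/(n(n-1)/2) = (4 - 11)/15 = -0.466667.
Step 4: Exact two-sided p-value (enumerate n! = 720 permutations of y under H0): p = 0.272222.
Step 5: alpha = 0.05. fail to reject H0.

tau_b = -0.4667 (C=4, D=11), p = 0.272222, fail to reject H0.


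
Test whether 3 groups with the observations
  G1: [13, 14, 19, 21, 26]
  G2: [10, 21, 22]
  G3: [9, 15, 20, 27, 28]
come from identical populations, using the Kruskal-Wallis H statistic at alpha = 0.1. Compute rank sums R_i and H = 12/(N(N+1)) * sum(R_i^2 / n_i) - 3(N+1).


Step 1: Combine all N = 13 observations and assign midranks.
sorted (value, group, rank): (9,G3,1), (10,G2,2), (13,G1,3), (14,G1,4), (15,G3,5), (19,G1,6), (20,G3,7), (21,G1,8.5), (21,G2,8.5), (22,G2,10), (26,G1,11), (27,G3,12), (28,G3,13)
Step 2: Sum ranks within each group.
R_1 = 32.5 (n_1 = 5)
R_2 = 20.5 (n_2 = 3)
R_3 = 38 (n_3 = 5)
Step 3: H = 12/(N(N+1)) * sum(R_i^2/n_i) - 3(N+1)
     = 12/(13*14) * (32.5^2/5 + 20.5^2/3 + 38^2/5) - 3*14
     = 0.065934 * 640.133 - 42
     = 0.206593.
Step 4: Ties present; correction factor C = 1 - 6/(13^3 - 13) = 0.997253. Corrected H = 0.206593 / 0.997253 = 0.207163.
Step 5: Under H0, H ~ chi^2(2); p-value = 0.901603.
Step 6: alpha = 0.1. fail to reject H0.

H = 0.2072, df = 2, p = 0.901603, fail to reject H0.


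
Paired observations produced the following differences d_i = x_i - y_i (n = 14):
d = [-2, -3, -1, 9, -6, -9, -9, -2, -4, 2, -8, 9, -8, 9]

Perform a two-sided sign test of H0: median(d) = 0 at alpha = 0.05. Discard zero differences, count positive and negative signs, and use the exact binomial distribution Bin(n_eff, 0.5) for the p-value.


Step 1: Discard zero differences. Original n = 14; n_eff = number of nonzero differences = 14.
Nonzero differences (with sign): -2, -3, -1, +9, -6, -9, -9, -2, -4, +2, -8, +9, -8, +9
Step 2: Count signs: positive = 4, negative = 10.
Step 3: Under H0: P(positive) = 0.5, so the number of positives S ~ Bin(14, 0.5).
Step 4: Two-sided exact p-value = sum of Bin(14,0.5) probabilities at or below the observed probability = 0.179565.
Step 5: alpha = 0.05. fail to reject H0.

n_eff = 14, pos = 4, neg = 10, p = 0.179565, fail to reject H0.


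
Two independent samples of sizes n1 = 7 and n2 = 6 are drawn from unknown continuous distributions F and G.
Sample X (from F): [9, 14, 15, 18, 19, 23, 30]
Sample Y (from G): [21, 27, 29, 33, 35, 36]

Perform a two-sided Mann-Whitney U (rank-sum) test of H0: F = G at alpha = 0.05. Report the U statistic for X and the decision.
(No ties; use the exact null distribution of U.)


Step 1: Combine and sort all 13 observations; assign midranks.
sorted (value, group): (9,X), (14,X), (15,X), (18,X), (19,X), (21,Y), (23,X), (27,Y), (29,Y), (30,X), (33,Y), (35,Y), (36,Y)
ranks: 9->1, 14->2, 15->3, 18->4, 19->5, 21->6, 23->7, 27->8, 29->9, 30->10, 33->11, 35->12, 36->13
Step 2: Rank sum for X: R1 = 1 + 2 + 3 + 4 + 5 + 7 + 10 = 32.
Step 3: U_X = R1 - n1(n1+1)/2 = 32 - 7*8/2 = 32 - 28 = 4.
       U_Y = n1*n2 - U_X = 42 - 4 = 38.
Step 4: No ties, so the exact null distribution of U (based on enumerating the C(13,7) = 1716 equally likely rank assignments) gives the two-sided p-value.
Step 5: p-value = 0.013986; compare to alpha = 0.05. reject H0.

U_X = 4, p = 0.013986, reject H0 at alpha = 0.05.


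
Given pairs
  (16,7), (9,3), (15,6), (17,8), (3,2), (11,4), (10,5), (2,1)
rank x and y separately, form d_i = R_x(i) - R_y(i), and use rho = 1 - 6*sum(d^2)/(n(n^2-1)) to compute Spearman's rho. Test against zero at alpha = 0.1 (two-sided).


Step 1: Rank x and y separately (midranks; no ties here).
rank(x): 16->7, 9->3, 15->6, 17->8, 3->2, 11->5, 10->4, 2->1
rank(y): 7->7, 3->3, 6->6, 8->8, 2->2, 4->4, 5->5, 1->1
Step 2: d_i = R_x(i) - R_y(i); compute d_i^2.
  (7-7)^2=0, (3-3)^2=0, (6-6)^2=0, (8-8)^2=0, (2-2)^2=0, (5-4)^2=1, (4-5)^2=1, (1-1)^2=0
sum(d^2) = 2.
Step 3: rho = 1 - 6*2 / (8*(8^2 - 1)) = 1 - 12/504 = 0.976190.
Step 4: Under H0, t = rho * sqrt((n-2)/(1-rho^2)) = 11.0235 ~ t(6).
Step 5: Two-sided p-value from the t-distribution with 6 df = 0.000033.
Step 6: alpha = 0.1. reject H0.

rho = 0.9762, p = 0.000033, reject H0 at alpha = 0.1.


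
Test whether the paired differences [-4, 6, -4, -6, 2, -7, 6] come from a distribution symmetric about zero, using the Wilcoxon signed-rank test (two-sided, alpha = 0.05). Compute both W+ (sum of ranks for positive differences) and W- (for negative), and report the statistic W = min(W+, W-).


Step 1: Drop any zero differences (none here) and take |d_i|.
|d| = [4, 6, 4, 6, 2, 7, 6]
Step 2: Midrank |d_i| (ties get averaged ranks).
ranks: |4|->2.5, |6|->5, |4|->2.5, |6|->5, |2|->1, |7|->7, |6|->5
Step 3: Attach original signs; sum ranks with positive sign and with negative sign.
W+ = 5 + 1 + 5 = 11
W- = 2.5 + 2.5 + 5 + 7 = 17
(Check: W+ + W- = 28 should equal n(n+1)/2 = 28.)
Step 4: Test statistic W = min(W+, W-) = 11.
Step 5: Ties in |d|, so use the tie-corrected normal approximation.
        E[W] = n(n+1)/4 = 7*8/4 = 14.
        Tie groups: |d|=4 (t=2), |d|=6 (t=3); sum(t^3 - t) = 30.
        Var[W] = n(n+1)(2n+1)/24 - sum(t^3-t)/48 = 840/24 - 30/48 = 34.375.
        z = (W - E[W]) / sqrt(Var[W]) = (11 - 14) / 5.8630 = -0.5117.
        Two-sided p = 2*Phi(z) = 0.608874.
Step 6: alpha = 0.05. fail to reject H0.

W+ = 11, W- = 17, W = min = 11, p = 0.608874, fail to reject H0.


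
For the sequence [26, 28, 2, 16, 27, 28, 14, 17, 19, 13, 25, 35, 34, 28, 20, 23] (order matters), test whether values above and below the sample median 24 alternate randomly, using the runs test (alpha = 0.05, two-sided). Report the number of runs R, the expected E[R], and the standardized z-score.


Step 1: Compute median = 24; label A = above, B = below.
Labels in order: AABBAABBBBAAAABB  (n_A = 8, n_B = 8)
Step 2: Count runs R = 6.
Step 3: Under H0 (random ordering), E[R] = 2*n_A*n_B/(n_A+n_B) + 1 = 2*8*8/16 + 1 = 9.0000.
        Var[R] = 2*n_A*n_B*(2*n_A*n_B - n_A - n_B) / ((n_A+n_B)^2 * (n_A+n_B-1)) = 14336/3840 = 3.7333.
        SD[R] = 1.9322.
Step 4: Continuity-corrected z = (R + 0.5 - E[R]) / SD[R] = (6 + 0.5 - 9.0000) / 1.9322 = -1.2939.
Step 5: Two-sided p-value via normal approximation = 2*(1 - Phi(|z|)) = 0.195709.
Step 6: alpha = 0.05. fail to reject H0.

R = 6, z = -1.2939, p = 0.195709, fail to reject H0.


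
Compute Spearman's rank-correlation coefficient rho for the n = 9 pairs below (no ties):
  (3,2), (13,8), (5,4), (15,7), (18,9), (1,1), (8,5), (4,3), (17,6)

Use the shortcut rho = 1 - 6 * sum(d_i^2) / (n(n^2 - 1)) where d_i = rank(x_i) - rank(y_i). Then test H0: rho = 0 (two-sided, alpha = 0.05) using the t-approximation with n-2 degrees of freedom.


Step 1: Rank x and y separately (midranks; no ties here).
rank(x): 3->2, 13->6, 5->4, 15->7, 18->9, 1->1, 8->5, 4->3, 17->8
rank(y): 2->2, 8->8, 4->4, 7->7, 9->9, 1->1, 5->5, 3->3, 6->6
Step 2: d_i = R_x(i) - R_y(i); compute d_i^2.
  (2-2)^2=0, (6-8)^2=4, (4-4)^2=0, (7-7)^2=0, (9-9)^2=0, (1-1)^2=0, (5-5)^2=0, (3-3)^2=0, (8-6)^2=4
sum(d^2) = 8.
Step 3: rho = 1 - 6*8 / (9*(9^2 - 1)) = 1 - 48/720 = 0.933333.
Step 4: Under H0, t = rho * sqrt((n-2)/(1-rho^2)) = 6.8783 ~ t(7).
Step 5: Two-sided p-value from the t-distribution with 7 df = 0.000236.
Step 6: alpha = 0.05. reject H0.

rho = 0.9333, p = 0.000236, reject H0 at alpha = 0.05.


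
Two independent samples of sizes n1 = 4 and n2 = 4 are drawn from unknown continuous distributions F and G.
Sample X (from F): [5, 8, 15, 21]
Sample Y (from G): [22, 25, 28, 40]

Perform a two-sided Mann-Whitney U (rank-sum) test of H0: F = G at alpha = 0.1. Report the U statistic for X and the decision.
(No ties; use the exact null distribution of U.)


Step 1: Combine and sort all 8 observations; assign midranks.
sorted (value, group): (5,X), (8,X), (15,X), (21,X), (22,Y), (25,Y), (28,Y), (40,Y)
ranks: 5->1, 8->2, 15->3, 21->4, 22->5, 25->6, 28->7, 40->8
Step 2: Rank sum for X: R1 = 1 + 2 + 3 + 4 = 10.
Step 3: U_X = R1 - n1(n1+1)/2 = 10 - 4*5/2 = 10 - 10 = 0.
       U_Y = n1*n2 - U_X = 16 - 0 = 16.
Step 4: No ties, so the exact null distribution of U (based on enumerating the C(8,4) = 70 equally likely rank assignments) gives the two-sided p-value.
Step 5: p-value = 0.028571; compare to alpha = 0.1. reject H0.

U_X = 0, p = 0.028571, reject H0 at alpha = 0.1.


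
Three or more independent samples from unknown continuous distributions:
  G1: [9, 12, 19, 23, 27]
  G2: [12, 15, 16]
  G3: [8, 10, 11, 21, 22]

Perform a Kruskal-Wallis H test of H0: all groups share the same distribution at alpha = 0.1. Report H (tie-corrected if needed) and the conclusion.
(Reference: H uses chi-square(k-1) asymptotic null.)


Step 1: Combine all N = 13 observations and assign midranks.
sorted (value, group, rank): (8,G3,1), (9,G1,2), (10,G3,3), (11,G3,4), (12,G1,5.5), (12,G2,5.5), (15,G2,7), (16,G2,8), (19,G1,9), (21,G3,10), (22,G3,11), (23,G1,12), (27,G1,13)
Step 2: Sum ranks within each group.
R_1 = 41.5 (n_1 = 5)
R_2 = 20.5 (n_2 = 3)
R_3 = 29 (n_3 = 5)
Step 3: H = 12/(N(N+1)) * sum(R_i^2/n_i) - 3(N+1)
     = 12/(13*14) * (41.5^2/5 + 20.5^2/3 + 29^2/5) - 3*14
     = 0.065934 * 652.733 - 42
     = 1.037363.
Step 4: Ties present; correction factor C = 1 - 6/(13^3 - 13) = 0.997253. Corrected H = 1.037363 / 0.997253 = 1.040220.
Step 5: Under H0, H ~ chi^2(2); p-value = 0.594455.
Step 6: alpha = 0.1. fail to reject H0.

H = 1.0402, df = 2, p = 0.594455, fail to reject H0.


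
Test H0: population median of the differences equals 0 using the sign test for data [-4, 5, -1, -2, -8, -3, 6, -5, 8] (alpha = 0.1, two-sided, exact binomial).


Step 1: Discard zero differences. Original n = 9; n_eff = number of nonzero differences = 9.
Nonzero differences (with sign): -4, +5, -1, -2, -8, -3, +6, -5, +8
Step 2: Count signs: positive = 3, negative = 6.
Step 3: Under H0: P(positive) = 0.5, so the number of positives S ~ Bin(9, 0.5).
Step 4: Two-sided exact p-value = sum of Bin(9,0.5) probabilities at or below the observed probability = 0.507812.
Step 5: alpha = 0.1. fail to reject H0.

n_eff = 9, pos = 3, neg = 6, p = 0.507812, fail to reject H0.


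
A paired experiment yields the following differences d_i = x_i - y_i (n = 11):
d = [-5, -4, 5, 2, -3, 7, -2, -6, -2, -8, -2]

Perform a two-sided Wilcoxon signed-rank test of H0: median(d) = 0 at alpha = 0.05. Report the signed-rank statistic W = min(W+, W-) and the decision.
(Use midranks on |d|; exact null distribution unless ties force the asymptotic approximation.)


Step 1: Drop any zero differences (none here) and take |d_i|.
|d| = [5, 4, 5, 2, 3, 7, 2, 6, 2, 8, 2]
Step 2: Midrank |d_i| (ties get averaged ranks).
ranks: |5|->7.5, |4|->6, |5|->7.5, |2|->2.5, |3|->5, |7|->10, |2|->2.5, |6|->9, |2|->2.5, |8|->11, |2|->2.5
Step 3: Attach original signs; sum ranks with positive sign and with negative sign.
W+ = 7.5 + 2.5 + 10 = 20
W- = 7.5 + 6 + 5 + 2.5 + 9 + 2.5 + 11 + 2.5 = 46
(Check: W+ + W- = 66 should equal n(n+1)/2 = 66.)
Step 4: Test statistic W = min(W+, W-) = 20.
Step 5: Ties in |d|, so use the tie-corrected normal approximation.
        E[W] = n(n+1)/4 = 11*12/4 = 33.
        Tie groups: |d|=2 (t=4), |d|=5 (t=2); sum(t^3 - t) = 66.
        Var[W] = n(n+1)(2n+1)/24 - sum(t^3-t)/48 = 3036/24 - 66/48 = 125.125.
        z = (W - E[W]) / sqrt(Var[W]) = (20 - 33) / 11.1859 = -1.1622.
        Two-sided p = 2*Phi(z) = 0.245165.
Step 6: alpha = 0.05. fail to reject H0.

W+ = 20, W- = 46, W = min = 20, p = 0.245165, fail to reject H0.


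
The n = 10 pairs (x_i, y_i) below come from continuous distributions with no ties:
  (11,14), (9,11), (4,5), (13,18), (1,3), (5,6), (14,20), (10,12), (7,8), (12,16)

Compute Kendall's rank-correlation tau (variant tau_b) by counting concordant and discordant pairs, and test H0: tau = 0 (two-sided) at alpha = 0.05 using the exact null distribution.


Step 1: Enumerate the 45 unordered pairs (i,j) with i<j and classify each by sign(x_j-x_i) * sign(y_j-y_i).
  (1,2):dx=-2,dy=-3->C; (1,3):dx=-7,dy=-9->C; (1,4):dx=+2,dy=+4->C; (1,5):dx=-10,dy=-11->C
  (1,6):dx=-6,dy=-8->C; (1,7):dx=+3,dy=+6->C; (1,8):dx=-1,dy=-2->C; (1,9):dx=-4,dy=-6->C
  (1,10):dx=+1,dy=+2->C; (2,3):dx=-5,dy=-6->C; (2,4):dx=+4,dy=+7->C; (2,5):dx=-8,dy=-8->C
  (2,6):dx=-4,dy=-5->C; (2,7):dx=+5,dy=+9->C; (2,8):dx=+1,dy=+1->C; (2,9):dx=-2,dy=-3->C
  (2,10):dx=+3,dy=+5->C; (3,4):dx=+9,dy=+13->C; (3,5):dx=-3,dy=-2->C; (3,6):dx=+1,dy=+1->C
  (3,7):dx=+10,dy=+15->C; (3,8):dx=+6,dy=+7->C; (3,9):dx=+3,dy=+3->C; (3,10):dx=+8,dy=+11->C
  (4,5):dx=-12,dy=-15->C; (4,6):dx=-8,dy=-12->C; (4,7):dx=+1,dy=+2->C; (4,8):dx=-3,dy=-6->C
  (4,9):dx=-6,dy=-10->C; (4,10):dx=-1,dy=-2->C; (5,6):dx=+4,dy=+3->C; (5,7):dx=+13,dy=+17->C
  (5,8):dx=+9,dy=+9->C; (5,9):dx=+6,dy=+5->C; (5,10):dx=+11,dy=+13->C; (6,7):dx=+9,dy=+14->C
  (6,8):dx=+5,dy=+6->C; (6,9):dx=+2,dy=+2->C; (6,10):dx=+7,dy=+10->C; (7,8):dx=-4,dy=-8->C
  (7,9):dx=-7,dy=-12->C; (7,10):dx=-2,dy=-4->C; (8,9):dx=-3,dy=-4->C; (8,10):dx=+2,dy=+4->C
  (9,10):dx=+5,dy=+8->C
Step 2: C = 45, D = 0, total pairs = 45.
Step 3: tau = (C - D)/(n(n-1)/2) = (45 - 0)/45 = 1.000000.
Step 4: Exact two-sided p-value (enumerate n! = 3628800 permutations of y under H0): p = 0.000001.
Step 5: alpha = 0.05. reject H0.

tau_b = 1.0000 (C=45, D=0), p = 0.000001, reject H0.


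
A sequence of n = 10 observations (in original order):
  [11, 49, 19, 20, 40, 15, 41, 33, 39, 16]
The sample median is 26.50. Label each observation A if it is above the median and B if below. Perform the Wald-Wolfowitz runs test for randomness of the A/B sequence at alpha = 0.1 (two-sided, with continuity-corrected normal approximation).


Step 1: Compute median = 26.50; label A = above, B = below.
Labels in order: BABBABAAAB  (n_A = 5, n_B = 5)
Step 2: Count runs R = 7.
Step 3: Under H0 (random ordering), E[R] = 2*n_A*n_B/(n_A+n_B) + 1 = 2*5*5/10 + 1 = 6.0000.
        Var[R] = 2*n_A*n_B*(2*n_A*n_B - n_A - n_B) / ((n_A+n_B)^2 * (n_A+n_B-1)) = 2000/900 = 2.2222.
        SD[R] = 1.4907.
Step 4: Continuity-corrected z = (R - 0.5 - E[R]) / SD[R] = (7 - 0.5 - 6.0000) / 1.4907 = 0.3354.
Step 5: Two-sided p-value via normal approximation = 2*(1 - Phi(|z|)) = 0.737316.
Step 6: alpha = 0.1. fail to reject H0.

R = 7, z = 0.3354, p = 0.737316, fail to reject H0.
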